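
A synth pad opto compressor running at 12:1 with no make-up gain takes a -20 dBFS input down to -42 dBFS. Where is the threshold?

Gain reduction = -20 − (-42) = 22 dB; output overshoot = GR / (R − 1) = 22 / 11 = 2 dB.
Threshold = output − output overshoot = -42 − 2 = -44 dBFS.

-44 dBFS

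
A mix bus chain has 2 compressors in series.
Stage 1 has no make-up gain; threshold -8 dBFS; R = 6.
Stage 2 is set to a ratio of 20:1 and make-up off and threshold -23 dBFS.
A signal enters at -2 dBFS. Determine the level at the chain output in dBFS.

-22.2 dBFS

Stage 1: overshoot 6 dB → 6/6 = 1 dB → -7 dBFS.
Stage 2: overshoot 16 dB → 16/20 = 0.8 dB → -22.2 dBFS.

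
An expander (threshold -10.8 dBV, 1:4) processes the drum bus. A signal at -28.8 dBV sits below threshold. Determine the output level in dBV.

-82.8 dBV

Undershoot = (-10.8) − (-28.8) = 18 dB.
At 1:4, that expands to 72 dB under threshold.
Output = -10.8 − 72 = -82.8 dBV.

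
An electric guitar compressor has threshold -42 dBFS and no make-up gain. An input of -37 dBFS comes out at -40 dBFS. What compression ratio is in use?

Input overshoot = -37 − (-42) = 5 dB; output overshoot = -40 − (-42) = 2 dB.
Ratio = 5 / 2 = 2.5.

2.5:1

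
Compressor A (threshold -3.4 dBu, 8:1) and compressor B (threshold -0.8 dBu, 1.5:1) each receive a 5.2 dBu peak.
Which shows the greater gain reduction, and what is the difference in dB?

A: 8.6 dB over, compressed to 1.075 dB over, so 7.525 dB of GR.
B: 6 dB over, compressed to 4 dB over, so 2 dB of GR.
A applies 5.525 dB more gain reduction.

A, by 5.525 dB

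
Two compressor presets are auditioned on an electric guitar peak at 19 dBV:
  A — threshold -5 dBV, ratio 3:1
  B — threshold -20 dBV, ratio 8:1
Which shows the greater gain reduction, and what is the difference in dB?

B, by 18.125 dB

A: GR = 24 − 24/3 = 16 dB.
B: GR = 39 − 39/8 = 34.125 dB.
Difference: 18.125 dB in favour of B.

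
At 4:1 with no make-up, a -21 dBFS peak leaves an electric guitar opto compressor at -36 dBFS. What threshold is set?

-41 dBFS

Input is 20 dB above T (since output overshoot × R = input overshoot: (-36 − T)·4 = -21 − T gives T = -41 dBFS).
Check: -41 + (-21 − (-41))/4 = -41 + 5 = -36 dBFS. ✓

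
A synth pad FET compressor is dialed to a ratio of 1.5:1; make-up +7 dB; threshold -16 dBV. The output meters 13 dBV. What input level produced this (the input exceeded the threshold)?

Before make-up, the level was 13 − 7 = 6 dBV.
Post-compression overshoot = 6 − (-16) = 22 dB.
Before 1.5:1 compression the overshoot was 22 × 1.5 = 33 dB, so input = -16 + 33 = 17 dBV.

17 dBV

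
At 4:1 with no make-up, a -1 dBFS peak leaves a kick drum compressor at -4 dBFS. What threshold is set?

-5 dBFS

Input is 4 dB above T (since output overshoot × R = input overshoot: (-4 − T)·4 = -1 − T gives T = -5 dBFS).
Check: -5 + (-1 − (-5))/4 = -5 + 1 = -4 dBFS. ✓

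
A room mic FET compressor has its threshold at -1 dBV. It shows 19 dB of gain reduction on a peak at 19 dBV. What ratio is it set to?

Input overshoot = 19 − (-1) = 20 dB.
Output overshoot = 20 − 19 = 1 dB.
Ratio = input overshoot / output overshoot = 20 / 1 = 20.

20:1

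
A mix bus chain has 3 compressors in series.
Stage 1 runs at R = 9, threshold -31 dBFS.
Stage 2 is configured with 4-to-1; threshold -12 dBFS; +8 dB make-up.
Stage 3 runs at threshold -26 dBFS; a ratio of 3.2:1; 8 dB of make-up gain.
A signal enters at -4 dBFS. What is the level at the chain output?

Stage 1: -4 dBFS is 27 dB over -31 dBFS; at 9:1 that becomes 3 dB over, giving -28 dBFS.
Stage 2: -28 dBFS is at or below the -12 dBFS threshold — no compression; make-up brings it to -20 dBFS.
Stage 3: 6 dB above -26 dBFS, reduced 3.2:1 to 1.875 dB above → -24.125 dBFS; +8 dB make-up → -16.125 dBFS.

-16.125 dBFS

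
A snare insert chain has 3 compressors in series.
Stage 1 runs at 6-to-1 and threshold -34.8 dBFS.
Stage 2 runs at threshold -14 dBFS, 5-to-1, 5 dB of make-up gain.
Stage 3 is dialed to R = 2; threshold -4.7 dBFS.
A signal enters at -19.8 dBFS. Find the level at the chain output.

Stage 1: 15 dB above -34.8 dBFS, reduced 6:1 to 2.5 dB above → -32.3 dBFS.
Stage 2: below threshold (-32.3 ≤ -14); passes unchanged; make-up brings it to -27.3 dBFS.
Stage 3: -27.3 dBFS is at or below the -4.7 dBFS threshold — no compression; output -27.3 dBFS.

-27.3 dBFS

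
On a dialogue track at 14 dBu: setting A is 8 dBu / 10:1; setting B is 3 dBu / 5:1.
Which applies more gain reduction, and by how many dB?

B, by 3.4 dB

A: 6 dB over, compressed to 0.6 dB over, so 5.4 dB of GR.
B: 11 dB over, compressed to 2.2 dB over, so 8.8 dB of GR.
B applies 3.4 dB more gain reduction.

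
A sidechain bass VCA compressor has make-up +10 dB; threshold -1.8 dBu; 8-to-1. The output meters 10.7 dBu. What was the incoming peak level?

18.2 dBu

Before make-up, the level was 10.7 − 10 = 0.7 dBu.
That's 2.5 dB above the -1.8 dBu threshold.
Input overshoot = R × output overshoot = 20 dB → input = -1.8 + 20 = 18.2 dBu.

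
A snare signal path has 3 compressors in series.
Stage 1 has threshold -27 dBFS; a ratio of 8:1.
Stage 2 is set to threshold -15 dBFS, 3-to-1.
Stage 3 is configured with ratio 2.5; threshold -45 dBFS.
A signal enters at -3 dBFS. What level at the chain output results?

Stage 1: -3 dBFS is 24 dB over -27 dBFS; at 8:1 that becomes 3 dB over, giving -24 dBFS.
Stage 2: -24 dBFS is at or below the -15 dBFS threshold — no compression; output -24 dBFS.
Stage 3: -24 dBFS is 21 dB over -45 dBFS; at 2.5:1 that becomes 8.4 dB over, giving -36.6 dBFS.

-36.6 dBFS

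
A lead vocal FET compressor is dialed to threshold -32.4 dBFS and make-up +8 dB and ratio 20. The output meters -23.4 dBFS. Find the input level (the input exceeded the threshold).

-12.4 dBFS

Stripping the +8 dB make-up gives -31.4 dBFS at the gain stage.
Post-compression overshoot = -31.4 − (-32.4) = 1 dB.
Undo the ratio: input overshoot = 1 × 20 = 20 dB, giving input = -12.4 dBFS.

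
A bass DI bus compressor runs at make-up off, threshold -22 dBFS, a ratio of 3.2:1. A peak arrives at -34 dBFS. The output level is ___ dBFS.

-34 dBFS is 12 dB below the -22 dBFS threshold, so no gain reduction is applied.
Output = input = -34 dBFS.

-34 dBFS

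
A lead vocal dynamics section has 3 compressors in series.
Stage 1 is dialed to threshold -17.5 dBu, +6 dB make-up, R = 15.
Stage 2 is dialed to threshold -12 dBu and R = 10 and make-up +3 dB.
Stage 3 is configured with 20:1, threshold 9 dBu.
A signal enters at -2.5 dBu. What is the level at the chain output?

-8.85 dBu

Stage 1: 15 dB above -17.5 dBu, reduced 15:1 to 1 dB above → -16.5 dBu; +6 dB make-up → -10.5 dBu.
Stage 2: overshoot 1.5 dB → 1.5/10 = 0.15 dB → -11.85 dBu; +3 dB make-up → -8.85 dBu.
Stage 3: -8.85 dBu is at or below the 9 dBu threshold — no compression; output -8.85 dBu.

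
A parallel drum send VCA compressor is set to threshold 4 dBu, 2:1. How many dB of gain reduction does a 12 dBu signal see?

4 dB

12 dBu exceeds the threshold by 8 dB.
A 2:1 ratio leaves 4 dB of that excess.
So the signal is attenuated by 8 − 4 = 4 dB.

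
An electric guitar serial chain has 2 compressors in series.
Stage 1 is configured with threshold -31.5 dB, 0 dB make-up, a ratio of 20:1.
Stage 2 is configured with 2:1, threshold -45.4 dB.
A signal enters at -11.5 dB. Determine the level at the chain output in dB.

Stage 1: 20 dB above -31.5 dB, reduced 20:1 to 1 dB above → -30.5 dB.
Stage 2: overshoot 14.9 dB → 14.9/2 = 7.45 dB → -37.95 dB.

-37.95 dB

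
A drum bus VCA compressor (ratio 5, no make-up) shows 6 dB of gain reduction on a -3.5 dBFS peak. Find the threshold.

-11 dBFS

Gain reduction = -3.5 − (-9.5) = 6 dB; output overshoot = GR / (R − 1) = 6 / 4 = 1.5 dB.
Threshold = output − output overshoot = -9.5 − 1.5 = -11 dBFS.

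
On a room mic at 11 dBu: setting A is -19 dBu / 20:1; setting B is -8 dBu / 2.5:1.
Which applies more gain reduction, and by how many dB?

A: GR = 30 − 30/20 = 28.5 dB.
B: GR = 19 − 19/2.5 = 11.4 dB.
A applies 17.1 dB more gain reduction.

A, by 17.1 dB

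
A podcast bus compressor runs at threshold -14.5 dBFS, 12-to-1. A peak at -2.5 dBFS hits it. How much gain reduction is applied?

11 dB

Overshoot = -2.5 − (-14.5) = 12 dB.
At 12:1, output sits 12/12 = 1 dB above threshold.
So the signal is attenuated by 12 − 1 = 11 dB.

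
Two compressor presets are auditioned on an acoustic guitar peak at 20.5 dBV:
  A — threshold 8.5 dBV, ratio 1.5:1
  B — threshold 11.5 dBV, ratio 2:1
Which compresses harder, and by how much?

A: 12 dB over, compressed to 8 dB over, so 4 dB of GR.
B: 9 dB over, compressed to 4.5 dB over, so 4.5 dB of GR.
Difference: 0.5 dB in favour of B.

B, by 0.5 dB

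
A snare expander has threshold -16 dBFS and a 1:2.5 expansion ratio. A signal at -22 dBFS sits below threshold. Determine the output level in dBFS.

-31 dBFS

The input is 6 dB below the -16 dBFS threshold.
A 1:2.5 expander multiplies undershoot by 2.5: 6 × 2.5 = 15 dB below threshold.
Output = -16 − 15 = -31 dBFS.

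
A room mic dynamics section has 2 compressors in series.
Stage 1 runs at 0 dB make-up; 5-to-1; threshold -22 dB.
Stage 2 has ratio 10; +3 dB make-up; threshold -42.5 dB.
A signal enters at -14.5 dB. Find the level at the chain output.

Stage 1: -14.5 dB is 7.5 dB over -22 dB; at 5:1 that becomes 1.5 dB over, giving -20.5 dB.
Stage 2: overshoot 22 dB → 22/10 = 2.2 dB → -40.3 dB; +3 dB make-up → -37.3 dB.

-37.3 dB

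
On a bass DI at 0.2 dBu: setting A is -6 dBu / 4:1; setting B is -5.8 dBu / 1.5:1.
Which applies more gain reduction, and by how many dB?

A: overshoot 6.2 dB → output overshoot 1.55 dB → GR 4.65 dB.
B: overshoot 6 dB → output overshoot 4 dB → GR 2 dB.
Difference: 2.65 dB in favour of A.

A, by 2.65 dB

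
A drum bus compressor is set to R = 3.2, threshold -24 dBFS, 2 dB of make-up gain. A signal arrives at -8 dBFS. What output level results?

-8 dBFS sits 16 dB over threshold.
At 3.2:1 the overshoot is divided by 3.2, leaving 5 dB above threshold.
That puts the output at -19 dBFS; make-up adds 2 dB, giving -17 dBFS.

-17 dBFS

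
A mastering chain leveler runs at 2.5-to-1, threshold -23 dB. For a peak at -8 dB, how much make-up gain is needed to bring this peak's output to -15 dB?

2 dB

Without make-up, output = threshold + overshoot/2.5 = -23 + 6 = -17 dB.
Gap to target: 2 dB.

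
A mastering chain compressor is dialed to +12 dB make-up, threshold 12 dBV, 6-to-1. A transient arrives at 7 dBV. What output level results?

7 dBV is 5 dB below the 12 dBV threshold, so no gain reduction is applied.
Make-up gain adds 12 dB: 7 + 12 = 19 dBV.

19 dBV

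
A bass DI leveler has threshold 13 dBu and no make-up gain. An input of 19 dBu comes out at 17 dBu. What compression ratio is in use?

1.5:1

Input overshoot = 19 − 13 = 6 dB; output overshoot = 17 − 13 = 4 dB.
Ratio = 6 / 4 = 1.5.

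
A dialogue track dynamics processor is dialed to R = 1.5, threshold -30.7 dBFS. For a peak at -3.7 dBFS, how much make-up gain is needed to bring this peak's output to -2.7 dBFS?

10 dB

Without make-up, output = threshold + overshoot/1.5 = -30.7 + 18 = -12.7 dBFS.
Gap to target: 10 dB.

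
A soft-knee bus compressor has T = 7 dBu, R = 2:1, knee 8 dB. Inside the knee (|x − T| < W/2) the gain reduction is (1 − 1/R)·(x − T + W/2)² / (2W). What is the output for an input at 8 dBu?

x − T + W/2 = 8 − 7 + 4 = 5.
GR = (1 − 1/2) × 5² / 16 = 0.5 × 25 / 16 = 0.78125 dB.
Output = 8 − 0.78125 = 7.21875 dBu.

7.21875 dBu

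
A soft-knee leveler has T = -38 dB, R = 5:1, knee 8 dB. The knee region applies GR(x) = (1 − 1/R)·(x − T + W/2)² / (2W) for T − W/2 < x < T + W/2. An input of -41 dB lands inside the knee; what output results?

-41.05 dB

x − T + W/2 = -41 − (-38) + 4 = 1.
GR = (1 − 1/5) × 1² / 16 = 0.8 × 1 / 16 = 0.05 dB.
Output = -41 − 0.05 = -41.05 dB.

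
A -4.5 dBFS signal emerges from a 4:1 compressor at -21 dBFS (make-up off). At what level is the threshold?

-26.5 dBFS

Let T be the threshold. Output overshoot = (input overshoot)/R, so -21 − T = (-4.5 − T)/4.
4·(-21 − T) = -4.5 − T → 3·T = -84 − (-4.5) = -79.5.
T = -79.5/3 = -26.5 dBFS.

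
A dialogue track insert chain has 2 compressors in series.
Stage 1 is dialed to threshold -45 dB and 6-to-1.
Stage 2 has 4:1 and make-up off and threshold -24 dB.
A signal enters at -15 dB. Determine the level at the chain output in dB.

Stage 1: -15 dB is 30 dB over -45 dB; at 6:1 that becomes 5 dB over, giving -40 dB.
Stage 2: below threshold (-40 ≤ -24); passes unchanged; output -40 dB.

-40 dB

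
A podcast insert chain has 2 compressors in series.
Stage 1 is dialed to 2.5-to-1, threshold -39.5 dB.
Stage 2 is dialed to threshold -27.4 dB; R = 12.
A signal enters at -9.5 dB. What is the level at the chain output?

-27.5 dB

Stage 1: 30 dB above -39.5 dB, reduced 2.5:1 to 12 dB above → -27.5 dB.
Stage 2: -27.5 dB is at or below the -27.4 dB threshold — no compression; output -27.5 dB.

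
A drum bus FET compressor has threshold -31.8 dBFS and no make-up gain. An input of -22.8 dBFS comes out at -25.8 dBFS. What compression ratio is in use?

Input overshoot = -22.8 − (-31.8) = 9 dB; output overshoot = -25.8 − (-31.8) = 6 dB.
Ratio = 9 / 6 = 1.5.

1.5:1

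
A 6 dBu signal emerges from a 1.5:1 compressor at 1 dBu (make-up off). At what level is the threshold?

-9 dBu

Let T be the threshold. Output overshoot = (input overshoot)/R, so 1 − T = (6 − T)/1.5.
1.5·(1 − T) = 6 − T → 0.5·T = 1.5 − 6 = -4.5.
T = -4.5/0.5 = -9 dBu.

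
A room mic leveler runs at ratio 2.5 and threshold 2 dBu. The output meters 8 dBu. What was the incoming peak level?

The compressed level sits 8 − 2 = 6 dB over threshold.
Before 2.5:1 compression the overshoot was 6 × 2.5 = 15 dB, so input = 2 + 15 = 17 dBu.

17 dBu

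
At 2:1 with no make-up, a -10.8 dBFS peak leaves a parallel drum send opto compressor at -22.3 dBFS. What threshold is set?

Input is 23 dB above T (since output overshoot × R = input overshoot: (-22.3 − T)·2 = -10.8 − T gives T = -33.8 dBFS).
Check: -33.8 + (-10.8 − (-33.8))/2 = -33.8 + 11.5 = -22.3 dBFS. ✓

-33.8 dBFS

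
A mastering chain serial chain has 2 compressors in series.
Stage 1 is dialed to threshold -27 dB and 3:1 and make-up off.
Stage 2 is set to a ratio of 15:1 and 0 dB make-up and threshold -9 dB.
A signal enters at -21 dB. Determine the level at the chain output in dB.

Stage 1: overshoot 6 dB → 6/3 = 2 dB → -25 dB.
Stage 2: -25 dB is at or below the -9 dB threshold — no compression; output -25 dB.

-25 dB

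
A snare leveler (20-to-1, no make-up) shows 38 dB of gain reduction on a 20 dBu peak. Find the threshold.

Gain reduction = 20 − (-18) = 38 dB; output overshoot = GR / (R − 1) = 38 / 19 = 2 dB.
Threshold = output − output overshoot = -18 − 2 = -20 dBu.

-20 dBu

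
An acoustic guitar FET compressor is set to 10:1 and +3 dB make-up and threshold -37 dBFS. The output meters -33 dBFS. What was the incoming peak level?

-27 dBFS

Stripping the +3 dB make-up gives -36 dBFS at the gain stage.
That's 1 dB above the -37 dBFS threshold.
Before 10:1 compression the overshoot was 1 × 10 = 10 dB, so input = -37 + 10 = -27 dBFS.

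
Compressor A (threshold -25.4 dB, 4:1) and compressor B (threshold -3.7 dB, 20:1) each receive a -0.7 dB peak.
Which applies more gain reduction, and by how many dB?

A, by 15.675 dB

A: GR = 24.7 − 24.7/4 = 18.525 dB.
B: GR = 3 − 3/20 = 2.85 dB.
A applies 15.675 dB more gain reduction.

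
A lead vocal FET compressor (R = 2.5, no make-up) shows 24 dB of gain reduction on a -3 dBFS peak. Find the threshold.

-43 dBFS

Let T be the threshold. Output overshoot = (input overshoot)/R, so -27 − T = (-3 − T)/2.5.
2.5·(-27 − T) = -3 − T → 1.5·T = -67.5 − (-3) = -64.5.
T = -64.5/1.5 = -43 dBFS.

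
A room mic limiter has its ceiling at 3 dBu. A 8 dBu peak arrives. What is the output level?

3 dBu

A brickwall limiter is an ∞:1 compressor: any input above the ceiling is clamped to 3 dBu.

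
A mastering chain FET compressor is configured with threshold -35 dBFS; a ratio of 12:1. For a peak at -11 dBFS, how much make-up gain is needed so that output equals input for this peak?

22 dB

Without make-up, output = threshold + overshoot/12 = -35 + 2 = -33 dBFS.
Gap to target: 22 dB.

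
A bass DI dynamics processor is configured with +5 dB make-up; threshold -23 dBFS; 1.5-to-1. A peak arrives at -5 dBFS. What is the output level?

-5 dBFS sits 18 dB over threshold.
1.5:1 compression reduces that to 18/1.5 = 12 dB over.
So the level is -23 + 12 = -11 dBFS; make-up adds 5 dB, giving -6 dBFS.

-6 dBFS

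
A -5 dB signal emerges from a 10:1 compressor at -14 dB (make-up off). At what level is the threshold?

Let T be the threshold. Output overshoot = (input overshoot)/R, so -14 − T = (-5 − T)/10.
10·(-14 − T) = -5 − T → 9·T = -140 − (-5) = -135.
T = -135/9 = -15 dB.

-15 dB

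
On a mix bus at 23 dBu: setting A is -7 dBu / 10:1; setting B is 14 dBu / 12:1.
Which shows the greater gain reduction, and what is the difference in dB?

A, by 18.75 dB

A: 30 dB over, compressed to 3 dB over, so 27 dB of GR.
B: 9 dB over, compressed to 0.75 dB over, so 8.25 dB of GR.
A reduces 18.75 dB more.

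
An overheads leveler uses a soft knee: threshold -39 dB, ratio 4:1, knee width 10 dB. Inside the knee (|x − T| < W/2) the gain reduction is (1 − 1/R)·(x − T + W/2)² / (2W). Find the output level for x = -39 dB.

-39.9375 dB

x − T + W/2 = -39 − (-39) + 5 = 5.
GR = (1 − 1/4) × 5² / 20 = 0.75 × 25 / 20 = 0.9375 dB.
Output = -39 − 0.9375 = -39.9375 dB.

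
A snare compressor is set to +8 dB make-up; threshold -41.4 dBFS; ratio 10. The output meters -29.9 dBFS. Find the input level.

Before make-up, the level was -29.9 − 8 = -37.9 dBFS.
The compressed level sits -37.9 − (-41.4) = 3.5 dB over threshold.
Undo the ratio: input overshoot = 3.5 × 10 = 35 dB, giving input = -6.4 dBFS.

-6.4 dBFS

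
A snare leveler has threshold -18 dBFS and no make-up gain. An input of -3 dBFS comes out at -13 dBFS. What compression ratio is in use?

Input overshoot = -3 − (-18) = 15 dB; output overshoot = -13 − (-18) = 5 dB.
Ratio = 15 / 5 = 3.

3:1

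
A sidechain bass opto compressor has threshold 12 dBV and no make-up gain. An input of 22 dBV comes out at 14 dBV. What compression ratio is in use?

5:1

Input overshoot = 22 − 12 = 10 dB; output overshoot = 14 − 12 = 2 dB.
Ratio = 10 / 2 = 5.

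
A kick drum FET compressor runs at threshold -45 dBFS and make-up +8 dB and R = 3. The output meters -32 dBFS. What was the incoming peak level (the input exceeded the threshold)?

Remove make-up: -32 − 8 = -40 dBFS.
Post-compression overshoot = -40 − (-45) = 5 dB.
Before 3:1 compression the overshoot was 5 × 3 = 15 dB, so input = -45 + 15 = -30 dBFS.

-30 dBFS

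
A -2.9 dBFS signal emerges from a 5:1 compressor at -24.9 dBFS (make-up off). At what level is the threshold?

Input is 27.5 dB above T (since output overshoot × R = input overshoot: (-24.9 − T)·5 = -2.9 − T gives T = -30.4 dBFS).
Check: -30.4 + (-2.9 − (-30.4))/5 = -30.4 + 5.5 = -24.9 dBFS. ✓

-30.4 dBFS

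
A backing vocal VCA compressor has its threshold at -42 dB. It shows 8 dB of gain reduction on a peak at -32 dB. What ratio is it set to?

Input overshoot = -32 − (-42) = 10 dB.
Output overshoot = 10 − 8 = 2 dB.
Ratio = input overshoot / output overshoot = 10 / 2 = 5.

5:1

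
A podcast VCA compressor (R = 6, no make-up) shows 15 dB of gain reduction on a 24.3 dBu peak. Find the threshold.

6.3 dBu

Let T be the threshold. Output overshoot = (input overshoot)/R, so 9.3 − T = (24.3 − T)/6.
6·(9.3 − T) = 24.3 − T → 5·T = 55.8 − 24.3 = 31.5.
T = 31.5/5 = 6.3 dBu.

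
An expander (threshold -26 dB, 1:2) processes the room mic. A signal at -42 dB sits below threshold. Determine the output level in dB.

-58 dB

Undershoot = (-26) − (-42) = 16 dB.
At 1:2, that expands to 32 dB under threshold.
Output = -26 − 32 = -58 dB.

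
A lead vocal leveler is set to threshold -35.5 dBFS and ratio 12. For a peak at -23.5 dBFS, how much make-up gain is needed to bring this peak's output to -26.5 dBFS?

8 dB

Without make-up, output = threshold + overshoot/12 = -35.5 + 1 = -34.5 dBFS.
Gap to target: 8 dB.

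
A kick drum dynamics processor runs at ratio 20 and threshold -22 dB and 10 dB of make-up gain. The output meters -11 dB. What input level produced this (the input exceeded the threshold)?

-2 dB

Before make-up, the level was -11 − 10 = -21 dB.
Post-compression overshoot = -21 − (-22) = 1 dB.
Before 20:1 compression the overshoot was 1 × 20 = 20 dB, so input = -22 + 20 = -2 dB.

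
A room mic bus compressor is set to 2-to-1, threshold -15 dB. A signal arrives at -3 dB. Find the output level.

-9 dB

The input is 12 dB above the -15 dB threshold.
The 12 dB excess becomes 6 dB after 2:1 reduction.
So the level is -15 + 6 = -9 dB.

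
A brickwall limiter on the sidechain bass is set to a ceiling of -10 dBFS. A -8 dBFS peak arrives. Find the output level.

At ∞:1, everything above -10 dBFS is held at the ceiling.

-10 dBFS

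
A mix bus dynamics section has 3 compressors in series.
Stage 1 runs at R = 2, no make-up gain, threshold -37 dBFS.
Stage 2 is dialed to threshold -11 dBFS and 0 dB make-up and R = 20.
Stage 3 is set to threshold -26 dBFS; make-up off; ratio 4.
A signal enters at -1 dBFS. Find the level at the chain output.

-24.25 dBFS

Stage 1: -1 dBFS is 36 dB over -37 dBFS; at 2:1 that becomes 18 dB over, giving -19 dBFS.
Stage 2: below threshold (-19 ≤ -11); passes unchanged; output -19 dBFS.
Stage 3: -19 dBFS is 7 dB over -26 dBFS; at 4:1 that becomes 1.75 dB over, giving -24.25 dBFS.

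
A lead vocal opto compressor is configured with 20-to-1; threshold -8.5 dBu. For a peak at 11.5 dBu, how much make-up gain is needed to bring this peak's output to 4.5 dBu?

The peak compresses to -8.5 + 20/20 = -7.5 dBu.
To reach 4.5 dBu requires 4.5 − (-7.5) = 12 dB of make-up.

12 dB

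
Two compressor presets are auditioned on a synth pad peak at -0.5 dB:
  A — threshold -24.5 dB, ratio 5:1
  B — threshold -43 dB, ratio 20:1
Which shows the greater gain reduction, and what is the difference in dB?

A: 24 dB over, compressed to 4.8 dB over, so 19.2 dB of GR.
B: 42.5 dB over, compressed to 2.125 dB over, so 40.375 dB of GR.
B applies 21.175 dB more gain reduction.

B, by 21.175 dB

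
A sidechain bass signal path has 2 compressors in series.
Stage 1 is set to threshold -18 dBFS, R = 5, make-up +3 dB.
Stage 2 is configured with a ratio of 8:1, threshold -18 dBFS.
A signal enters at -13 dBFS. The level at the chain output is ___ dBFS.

Stage 1: 5 dB above -18 dBFS, reduced 5:1 to 1 dB above → -17 dBFS; +3 dB make-up → -14 dBFS.
Stage 2: overshoot 4 dB → 4/8 = 0.5 dB → -17.5 dBFS.

-17.5 dBFS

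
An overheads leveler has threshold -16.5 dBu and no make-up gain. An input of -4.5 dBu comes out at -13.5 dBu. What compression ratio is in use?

4:1

Input overshoot = -4.5 − (-16.5) = 12 dB; output overshoot = -13.5 − (-16.5) = 3 dB.
Ratio = 12 / 3 = 4.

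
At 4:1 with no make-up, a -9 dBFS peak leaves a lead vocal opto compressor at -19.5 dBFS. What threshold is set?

Let T be the threshold. Output overshoot = (input overshoot)/R, so -19.5 − T = (-9 − T)/4.
4·(-19.5 − T) = -9 − T → 3·T = -78 − (-9) = -69.
T = -69/3 = -23 dBFS.

-23 dBFS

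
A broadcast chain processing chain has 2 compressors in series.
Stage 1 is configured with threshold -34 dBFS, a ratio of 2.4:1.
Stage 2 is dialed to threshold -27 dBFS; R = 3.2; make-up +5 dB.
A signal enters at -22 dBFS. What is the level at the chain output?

-24 dBFS

Stage 1: overshoot 12 dB → 12/2.4 = 5 dB → -29 dBFS.
Stage 2: -29 dBFS ≤ -27 dBFS, so stage 2 doesn't engage; make-up brings it to -24 dBFS.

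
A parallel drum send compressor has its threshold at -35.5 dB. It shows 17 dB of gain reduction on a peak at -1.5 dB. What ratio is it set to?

Input overshoot = -1.5 − (-35.5) = 34 dB.
Output overshoot = 34 − 17 = 17 dB.
Ratio = input overshoot / output overshoot = 34 / 17 = 2.

2:1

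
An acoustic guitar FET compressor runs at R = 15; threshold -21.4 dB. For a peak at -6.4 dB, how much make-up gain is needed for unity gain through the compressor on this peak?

The peak compresses to -21.4 + 15/15 = -20.4 dB.
To reach -6.4 dB requires -6.4 − (-20.4) = 14 dB of make-up.

14 dB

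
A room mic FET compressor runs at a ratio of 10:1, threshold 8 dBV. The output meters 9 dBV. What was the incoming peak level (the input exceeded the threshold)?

That's 1 dB above the 8 dBV threshold.
Before 10:1 compression the overshoot was 1 × 10 = 10 dB, so input = 8 + 10 = 18 dBV.

18 dBV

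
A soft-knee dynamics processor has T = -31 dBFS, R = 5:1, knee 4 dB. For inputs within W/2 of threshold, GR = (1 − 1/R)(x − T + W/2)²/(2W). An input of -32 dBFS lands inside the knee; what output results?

-32.1 dBFS

x − T + W/2 = -32 − (-31) + 2 = 1.
GR = (1 − 1/5) × 1² / 8 = 0.8 × 1 / 8 = 0.1 dB.
Output = -32 − 0.1 = -32.1 dBFS.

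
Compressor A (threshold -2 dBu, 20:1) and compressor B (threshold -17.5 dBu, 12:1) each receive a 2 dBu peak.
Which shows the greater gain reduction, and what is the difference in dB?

B, by 14.075 dB

A: overshoot 4 dB → output overshoot 0.2 dB → GR 3.8 dB.
B: overshoot 19.5 dB → output overshoot 1.625 dB → GR 17.875 dB.
B applies 14.075 dB more gain reduction.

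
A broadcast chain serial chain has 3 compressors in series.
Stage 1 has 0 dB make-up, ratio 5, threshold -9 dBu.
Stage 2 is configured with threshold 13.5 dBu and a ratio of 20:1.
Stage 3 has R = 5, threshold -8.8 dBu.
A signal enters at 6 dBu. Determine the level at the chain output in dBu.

Stage 1: 6 dBu is 15 dB over -9 dBu; at 5:1 that becomes 3 dB over, giving -6 dBu.
Stage 2: below threshold (-6 ≤ 13.5); passes unchanged; output -6 dBu.
Stage 3: overshoot 2.8 dB → 2.8/5 = 0.56 dB → -8.24 dBu.

-8.24 dBu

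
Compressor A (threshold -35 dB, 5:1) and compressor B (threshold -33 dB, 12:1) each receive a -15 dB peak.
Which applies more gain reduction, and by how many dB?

A: GR = 20 − 20/5 = 16 dB.
B: GR = 18 − 18/12 = 16.5 dB.
B reduces 0.5 dB more.

B, by 0.5 dB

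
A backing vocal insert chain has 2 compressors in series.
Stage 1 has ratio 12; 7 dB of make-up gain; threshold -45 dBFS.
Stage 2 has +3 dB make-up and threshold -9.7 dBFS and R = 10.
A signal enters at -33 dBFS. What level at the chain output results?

-34 dBFS

Stage 1: -33 dBFS is 12 dB over -45 dBFS; at 12:1 that becomes 1 dB over, giving -44 dBFS; +7 dB make-up → -37 dBFS.
Stage 2: below threshold (-37 ≤ -9.7); passes unchanged; make-up brings it to -34 dBFS.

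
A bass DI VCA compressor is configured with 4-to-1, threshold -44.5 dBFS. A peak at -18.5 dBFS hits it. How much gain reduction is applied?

-18.5 dBFS exceeds the threshold by 26 dB.
After 4:1 compression the overshoot becomes 26/4 = 6.5 dB.
GR = overshoot in − overshoot out = 26 − 6.5 = 19.5 dB.

19.5 dB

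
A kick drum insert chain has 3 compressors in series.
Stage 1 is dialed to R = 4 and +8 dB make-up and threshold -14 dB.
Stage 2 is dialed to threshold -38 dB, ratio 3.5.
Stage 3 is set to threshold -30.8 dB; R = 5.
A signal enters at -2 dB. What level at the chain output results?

-30.24 dB

Stage 1: 12 dB above -14 dB, reduced 4:1 to 3 dB above → -11 dB; +8 dB make-up → -3 dB.
Stage 2: 35 dB above -38 dB, reduced 3.5:1 to 10 dB above → -28 dB.
Stage 3: overshoot 2.8 dB → 2.8/5 = 0.56 dB → -30.24 dB.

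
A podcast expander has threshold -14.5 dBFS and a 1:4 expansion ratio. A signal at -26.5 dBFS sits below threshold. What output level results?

-62.5 dBFS

Below threshold, a 1:4 expander applies gain = (4−1)×(T − x) of attenuation.
(4−1) × 12 = 36 dB, so output = -26.5 − 36 = -62.5 dBFS.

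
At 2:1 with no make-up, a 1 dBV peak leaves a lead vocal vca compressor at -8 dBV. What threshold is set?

-17 dBV

Let T be the threshold. Output overshoot = (input overshoot)/R, so -8 − T = (1 − T)/2.
2·(-8 − T) = 1 − T → 1·T = -16 − 1 = -17.
T = -17/1 = -17 dBV.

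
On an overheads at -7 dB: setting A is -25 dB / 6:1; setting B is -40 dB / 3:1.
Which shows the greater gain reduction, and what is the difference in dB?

B, by 7 dB

A: GR = 18 − 18/6 = 15 dB.
B: GR = 33 − 33/3 = 22 dB.
B reduces 7 dB more.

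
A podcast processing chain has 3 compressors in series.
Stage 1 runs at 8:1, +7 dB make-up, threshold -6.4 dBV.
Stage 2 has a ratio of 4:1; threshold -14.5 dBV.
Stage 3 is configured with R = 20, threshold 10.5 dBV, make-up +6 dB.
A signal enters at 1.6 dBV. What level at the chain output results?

Stage 1: overshoot 8 dB → 8/8 = 1 dB → -5.4 dBV; +7 dB make-up → 1.6 dBV.
Stage 2: overshoot 16.1 dB → 16.1/4 = 4.025 dB → -10.475 dBV.
Stage 3: -10.475 dBV ≤ 10.5 dBV, so stage 3 doesn't engage; make-up brings it to -4.475 dBV.

-4.475 dBV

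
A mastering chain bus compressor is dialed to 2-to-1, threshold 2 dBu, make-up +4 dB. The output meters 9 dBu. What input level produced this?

Stripping the +4 dB make-up gives 5 dBu at the gain stage.
That's 3 dB above the 2 dBu threshold.
Undo the ratio: input overshoot = 3 × 2 = 6 dB, giving input = 8 dBu.

8 dBu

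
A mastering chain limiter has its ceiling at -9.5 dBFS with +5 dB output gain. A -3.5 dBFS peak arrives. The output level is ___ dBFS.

-4.5 dBFS

At ∞:1, everything above -9.5 dBFS is held at the ceiling.
Output gain then adds 5 dB: -9.5 + 5 = -4.5 dBFS.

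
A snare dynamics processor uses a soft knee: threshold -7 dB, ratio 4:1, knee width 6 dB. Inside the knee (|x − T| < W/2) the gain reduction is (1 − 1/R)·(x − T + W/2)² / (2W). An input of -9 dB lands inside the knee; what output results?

x − T + W/2 = -9 − (-7) + 3 = 1.
GR = (1 − 1/4) × 1² / 12 = 0.75 × 1 / 12 = 0.0625 dB.
Output = -9 − 0.0625 = -9.0625 dB.

-9.0625 dB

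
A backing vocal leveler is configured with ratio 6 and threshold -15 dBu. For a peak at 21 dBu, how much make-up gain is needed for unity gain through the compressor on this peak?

30 dB

The peak compresses to -15 + 36/6 = -9 dBu.
To reach 21 dBu requires 21 − (-9) = 30 dB of make-up.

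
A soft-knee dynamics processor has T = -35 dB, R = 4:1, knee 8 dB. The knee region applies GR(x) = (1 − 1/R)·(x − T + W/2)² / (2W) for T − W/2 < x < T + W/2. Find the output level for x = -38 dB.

-38.046875 dB

x − T + W/2 = -38 − (-35) + 4 = 1.
GR = (1 − 1/4) × 1² / 16 = 0.75 × 1 / 16 = 0.046875 dB.
Output = -38 − 0.046875 = -38.046875 dB.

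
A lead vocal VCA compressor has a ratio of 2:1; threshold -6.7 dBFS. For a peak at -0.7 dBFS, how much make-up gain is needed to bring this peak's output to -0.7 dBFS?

The peak compresses to -6.7 + 6/2 = -3.7 dBFS.
To reach -0.7 dBFS requires -0.7 − (-3.7) = 3 dB of make-up.

3 dB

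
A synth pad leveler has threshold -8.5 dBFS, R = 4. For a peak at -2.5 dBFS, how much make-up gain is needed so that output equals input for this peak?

Without make-up, output = threshold + overshoot/4 = -8.5 + 1.5 = -7 dBFS.
Gap to target: 4.5 dB.

4.5 dB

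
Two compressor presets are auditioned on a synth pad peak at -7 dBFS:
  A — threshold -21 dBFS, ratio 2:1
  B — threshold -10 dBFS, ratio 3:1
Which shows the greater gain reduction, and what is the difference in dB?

A, by 5 dB

A: overshoot 14 dB → output overshoot 7 dB → GR 7 dB.
B: overshoot 3 dB → output overshoot 1 dB → GR 2 dB.
A reduces 5 dB more.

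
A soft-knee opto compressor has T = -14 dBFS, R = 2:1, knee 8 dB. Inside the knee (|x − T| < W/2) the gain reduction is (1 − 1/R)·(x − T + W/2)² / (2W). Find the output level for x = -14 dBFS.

x − T + W/2 = -14 − (-14) + 4 = 4.
GR = (1 − 1/2) × 4² / 16 = 0.5 × 16 / 16 = 0.5 dB.
Output = -14 − 0.5 = -14.5 dBFS.

-14.5 dBFS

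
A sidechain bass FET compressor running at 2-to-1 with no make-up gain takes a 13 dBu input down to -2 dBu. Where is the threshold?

Input is 30 dB above T (since output overshoot × R = input overshoot: (-2 − T)·2 = 13 − T gives T = -17 dBu).
Check: -17 + (13 − (-17))/2 = -17 + 15 = -2 dBu. ✓

-17 dBu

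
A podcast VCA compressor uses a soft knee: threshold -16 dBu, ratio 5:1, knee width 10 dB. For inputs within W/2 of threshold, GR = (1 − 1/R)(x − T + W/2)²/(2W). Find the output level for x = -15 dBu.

x − T + W/2 = -15 − (-16) + 5 = 6.
GR = (1 − 1/5) × 6² / 20 = 0.8 × 36 / 20 = 1.44 dB.
Output = -15 − 1.44 = -16.44 dBu.

-16.44 dBu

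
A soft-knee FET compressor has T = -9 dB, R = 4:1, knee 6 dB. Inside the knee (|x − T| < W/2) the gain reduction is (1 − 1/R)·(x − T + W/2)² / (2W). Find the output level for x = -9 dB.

-9.5625 dB

x − T + W/2 = -9 − (-9) + 3 = 3.
GR = (1 − 1/4) × 3² / 12 = 0.75 × 9 / 12 = 0.5625 dB.
Output = -9 − 0.5625 = -9.5625 dB.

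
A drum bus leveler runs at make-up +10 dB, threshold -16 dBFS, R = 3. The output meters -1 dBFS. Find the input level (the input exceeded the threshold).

Before make-up, the level was -1 − 10 = -11 dBFS.
The compressed level sits -11 − (-16) = 5 dB over threshold.
Undo the ratio: input overshoot = 5 × 3 = 15 dB, giving input = -1 dBFS.

-1 dBFS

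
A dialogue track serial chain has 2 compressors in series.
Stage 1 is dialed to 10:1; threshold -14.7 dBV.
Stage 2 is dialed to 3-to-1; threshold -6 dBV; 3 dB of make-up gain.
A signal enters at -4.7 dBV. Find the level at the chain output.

Stage 1: 10 dB above -14.7 dBV, reduced 10:1 to 1 dB above → -13.7 dBV.
Stage 2: -13.7 dBV is at or below the -6 dBV threshold — no compression; make-up brings it to -10.7 dBV.

-10.7 dBV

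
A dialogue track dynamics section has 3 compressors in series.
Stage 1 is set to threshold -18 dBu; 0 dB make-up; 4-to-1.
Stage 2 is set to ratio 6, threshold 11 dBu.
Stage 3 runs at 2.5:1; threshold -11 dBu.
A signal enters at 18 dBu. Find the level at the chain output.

-10.2 dBu

Stage 1: 36 dB above -18 dBu, reduced 4:1 to 9 dB above → -9 dBu.
Stage 2: -9 dBu is at or below the 11 dBu threshold — no compression; output -9 dBu.
Stage 3: overshoot 2 dB → 2/2.5 = 0.8 dB → -10.2 dBu.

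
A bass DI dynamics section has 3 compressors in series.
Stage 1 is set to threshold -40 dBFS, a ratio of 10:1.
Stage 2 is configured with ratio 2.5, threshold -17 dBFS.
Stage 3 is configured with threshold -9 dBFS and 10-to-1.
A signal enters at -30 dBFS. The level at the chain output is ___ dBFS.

-39 dBFS

Stage 1: 10 dB above -40 dBFS, reduced 10:1 to 1 dB above → -39 dBFS.
Stage 2: -39 dBFS ≤ -17 dBFS, so stage 2 doesn't engage; output -39 dBFS.
Stage 3: -39 dBFS ≤ -9 dBFS, so stage 3 doesn't engage; output -39 dBFS.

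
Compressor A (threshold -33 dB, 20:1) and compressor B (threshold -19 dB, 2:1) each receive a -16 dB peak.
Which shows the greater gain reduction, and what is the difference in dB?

A, by 14.65 dB

A: 17 dB over, compressed to 0.85 dB over, so 16.15 dB of GR.
B: 3 dB over, compressed to 1.5 dB over, so 1.5 dB of GR.
Difference: 14.65 dB in favour of A.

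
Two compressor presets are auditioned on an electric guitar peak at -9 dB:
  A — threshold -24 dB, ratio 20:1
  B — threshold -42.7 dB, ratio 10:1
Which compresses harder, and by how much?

B, by 16.08 dB

A: overshoot 15 dB → output overshoot 0.75 dB → GR 14.25 dB.
B: overshoot 33.7 dB → output overshoot 3.37 dB → GR 30.33 dB.
B reduces 16.08 dB more.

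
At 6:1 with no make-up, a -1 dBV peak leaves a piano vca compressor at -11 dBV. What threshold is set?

Let T be the threshold. Output overshoot = (input overshoot)/R, so -11 − T = (-1 − T)/6.
6·(-11 − T) = -1 − T → 5·T = -66 − (-1) = -65.
T = -65/5 = -13 dBV.

-13 dBV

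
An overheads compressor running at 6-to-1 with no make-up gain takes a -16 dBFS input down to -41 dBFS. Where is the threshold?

Input is 30 dB above T (since output overshoot × R = input overshoot: (-41 − T)·6 = -16 − T gives T = -46 dBFS).
Check: -46 + (-16 − (-46))/6 = -46 + 5 = -41 dBFS. ✓

-46 dBFS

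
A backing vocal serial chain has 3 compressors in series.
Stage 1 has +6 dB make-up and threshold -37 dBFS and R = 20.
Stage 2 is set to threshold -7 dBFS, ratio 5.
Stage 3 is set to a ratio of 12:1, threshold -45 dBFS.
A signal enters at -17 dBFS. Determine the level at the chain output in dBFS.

-43.75 dBFS

Stage 1: -17 dBFS is 20 dB over -37 dBFS; at 20:1 that becomes 1 dB over, giving -36 dBFS; +6 dB make-up → -30 dBFS.
Stage 2: -30 dBFS is at or below the -7 dBFS threshold — no compression; output -30 dBFS.
Stage 3: 15 dB above -45 dBFS, reduced 12:1 to 1.25 dB above → -43.75 dBFS.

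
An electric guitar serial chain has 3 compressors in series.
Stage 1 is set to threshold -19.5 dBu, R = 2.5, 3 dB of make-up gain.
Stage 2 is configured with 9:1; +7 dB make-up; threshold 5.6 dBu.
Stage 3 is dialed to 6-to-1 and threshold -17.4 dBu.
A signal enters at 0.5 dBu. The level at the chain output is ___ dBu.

Stage 1: 0.5 dBu is 20 dB over -19.5 dBu; at 2.5:1 that becomes 8 dB over, giving -11.5 dBu; +3 dB make-up → -8.5 dBu.
Stage 2: -8.5 dBu is at or below the 5.6 dBu threshold — no compression; make-up brings it to -1.5 dBu.
Stage 3: overshoot 15.9 dB → 15.9/6 = 2.65 dB → -14.75 dBu.

-14.75 dBu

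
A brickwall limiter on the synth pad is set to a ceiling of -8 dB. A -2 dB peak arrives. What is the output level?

-8 dB

A brickwall limiter is an ∞:1 compressor: any input above the ceiling is clamped to -8 dB.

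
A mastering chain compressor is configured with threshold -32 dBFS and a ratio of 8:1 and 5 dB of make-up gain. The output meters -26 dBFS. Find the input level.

Before make-up, the level was -26 − 5 = -31 dBFS.
The compressed level sits -31 − (-32) = 1 dB over threshold.
Undo the ratio: input overshoot = 1 × 8 = 8 dB, giving input = -24 dBFS.

-24 dBFS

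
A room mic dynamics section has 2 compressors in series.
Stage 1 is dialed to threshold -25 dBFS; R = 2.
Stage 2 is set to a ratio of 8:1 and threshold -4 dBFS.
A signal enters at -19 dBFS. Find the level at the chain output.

-22 dBFS

Stage 1: -19 dBFS is 6 dB over -25 dBFS; at 2:1 that becomes 3 dB over, giving -22 dBFS.
Stage 2: -22 dBFS is at or below the -4 dBFS threshold — no compression; output -22 dBFS.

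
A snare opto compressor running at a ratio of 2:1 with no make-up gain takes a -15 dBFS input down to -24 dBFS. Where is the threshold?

Let T be the threshold. Output overshoot = (input overshoot)/R, so -24 − T = (-15 − T)/2.
2·(-24 − T) = -15 − T → 1·T = -48 − (-15) = -33.
T = -33/1 = -33 dBFS.

-33 dBFS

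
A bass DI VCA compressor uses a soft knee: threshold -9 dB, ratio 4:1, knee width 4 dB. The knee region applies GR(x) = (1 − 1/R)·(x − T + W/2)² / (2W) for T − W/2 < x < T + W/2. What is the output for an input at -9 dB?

-9.375 dB

x − T + W/2 = -9 − (-9) + 2 = 2.
GR = (1 − 1/4) × 2² / 8 = 0.75 × 4 / 8 = 0.375 dB.
Output = -9 − 0.375 = -9.375 dB.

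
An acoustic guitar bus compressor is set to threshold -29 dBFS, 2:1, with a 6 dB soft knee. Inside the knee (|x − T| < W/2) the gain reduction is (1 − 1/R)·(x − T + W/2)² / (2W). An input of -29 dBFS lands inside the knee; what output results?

-29.375 dBFS

x − T + W/2 = -29 − (-29) + 3 = 3.
GR = (1 − 1/2) × 3² / 12 = 0.5 × 9 / 12 = 0.375 dB.
Output = -29 − 0.375 = -29.375 dBFS.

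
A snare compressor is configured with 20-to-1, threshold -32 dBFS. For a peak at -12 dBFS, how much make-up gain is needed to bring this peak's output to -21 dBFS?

The peak compresses to -32 + 20/20 = -31 dBFS.
To reach -21 dBFS requires -21 − (-31) = 10 dB of make-up.

10 dB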